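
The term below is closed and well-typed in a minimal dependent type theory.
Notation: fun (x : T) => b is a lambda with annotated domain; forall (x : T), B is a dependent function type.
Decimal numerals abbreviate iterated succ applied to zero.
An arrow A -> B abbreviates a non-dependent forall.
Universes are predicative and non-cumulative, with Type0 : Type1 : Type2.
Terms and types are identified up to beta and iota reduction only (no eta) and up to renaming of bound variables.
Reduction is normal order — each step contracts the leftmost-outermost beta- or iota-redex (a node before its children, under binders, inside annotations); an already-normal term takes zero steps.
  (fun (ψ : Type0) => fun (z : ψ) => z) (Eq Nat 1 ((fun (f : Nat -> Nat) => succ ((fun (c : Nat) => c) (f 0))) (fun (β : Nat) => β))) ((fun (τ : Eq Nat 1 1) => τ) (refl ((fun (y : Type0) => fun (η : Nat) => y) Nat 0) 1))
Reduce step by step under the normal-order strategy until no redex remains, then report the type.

reduction (normal order):
  (fun (ψ : Type0) => fun (z : ψ) => z) (Eq Nat 1 ((fun (f : Nat -> Nat) => succ ((fun (c : Nat) => c) (f 0))) (fun (β : Nat) => β))) ((fun (τ : Eq Nat 1 1) => τ) (refl ((fun (y : Type0) => fun (η : Nat) => y) Nat 0) 1))
  ~> (fun (ψ : Eq Nat 1 ((fun (z : Nat -> Nat) => succ ((fun (f : Nat) => f) (z 0))) (fun (c : Nat) => c))) => ψ) ((fun (β : Eq Nat 1 1) => β) (refl ((fun (τ : Type0) => fun (y : Nat) => τ) Nat 0) 1))
  ~> (fun (ψ : Eq Nat 1 1) => ψ) (refl ((fun (z : Type0) => fun (f : Nat) => z) Nat 0) 1)
  ~> refl ((fun (ψ : Type0) => fun (z : Nat) => ψ) Nat 0) 1
  ~> refl ((fun (ψ : Nat) => Nat) 0) 1
  ~> refl Nat 1
type:
  Eq Nat 1 1


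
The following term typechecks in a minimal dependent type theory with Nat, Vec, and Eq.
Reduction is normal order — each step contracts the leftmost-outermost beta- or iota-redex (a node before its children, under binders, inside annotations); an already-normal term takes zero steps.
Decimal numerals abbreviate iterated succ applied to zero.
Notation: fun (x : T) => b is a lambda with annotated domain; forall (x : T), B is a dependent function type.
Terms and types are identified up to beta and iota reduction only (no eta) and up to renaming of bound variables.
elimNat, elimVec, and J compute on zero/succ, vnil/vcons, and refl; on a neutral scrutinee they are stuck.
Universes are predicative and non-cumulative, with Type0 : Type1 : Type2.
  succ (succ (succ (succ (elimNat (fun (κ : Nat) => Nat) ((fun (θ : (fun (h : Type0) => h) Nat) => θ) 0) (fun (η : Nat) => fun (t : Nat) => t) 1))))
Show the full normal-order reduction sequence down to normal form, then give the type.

normal-order reduction:
  succ (succ (succ (succ (elimNat (fun (κ : Nat) => Nat) ((fun (θ : (fun (h : Type0) => h) Nat) => θ) 0) (fun (η : Nat) => fun (t : Nat) => t) 1))))
  ~> succ (succ (succ (succ ((fun (κ : Nat) => fun (θ : Nat) => θ) 0 (elimNat (fun (h : Nat) => Nat) ((fun (η : (fun (t : Type0) => t) Nat) => η) 0) (fun (f : Nat) => fun (b : Nat) => b) 0)))))
  ~> succ (succ (succ (succ ((fun (κ : Nat) => κ) (elimNat (fun (θ : Nat) => Nat) ((fun (h : (fun (η : Type0) => η) Nat) => h) 0) (fun (t : Nat) => fun (f : Nat) => f) 0)))))
  ~> succ (succ (succ (succ (elimNat (fun (κ : Nat) => Nat) ((fun (θ : (fun (h : Type0) => h) Nat) => θ) 0) (fun (η : Nat) => fun (t : Nat) => t) 0))))
  ~> succ (succ (succ (succ ((fun (κ : (fun (θ : Type0) => θ) Nat) => κ) 0))))
  ~> 4
the term's type:
  Nat


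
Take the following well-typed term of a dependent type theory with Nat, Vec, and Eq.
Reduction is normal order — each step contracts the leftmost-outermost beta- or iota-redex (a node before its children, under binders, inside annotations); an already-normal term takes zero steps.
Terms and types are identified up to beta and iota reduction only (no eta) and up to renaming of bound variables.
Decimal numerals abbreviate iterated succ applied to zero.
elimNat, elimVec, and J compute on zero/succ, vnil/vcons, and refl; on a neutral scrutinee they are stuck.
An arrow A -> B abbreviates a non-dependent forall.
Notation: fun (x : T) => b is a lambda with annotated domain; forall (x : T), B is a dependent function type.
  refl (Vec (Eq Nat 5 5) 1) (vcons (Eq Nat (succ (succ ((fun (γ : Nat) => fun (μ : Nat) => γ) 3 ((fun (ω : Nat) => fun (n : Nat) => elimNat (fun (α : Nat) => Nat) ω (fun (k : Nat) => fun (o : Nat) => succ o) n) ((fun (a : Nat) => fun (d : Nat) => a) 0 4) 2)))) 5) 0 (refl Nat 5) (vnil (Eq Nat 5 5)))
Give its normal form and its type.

normal form:
  refl (Vec (Eq Nat 5 5) 1) (vcons (Eq Nat 5 5) 0 (refl Nat 5) (vnil (Eq Nat 5 5)))
the term's type:
  Eq (Vec (Eq Nat 5 5) 1) (vcons (Eq Nat 5 5) 0 (refl Nat 5) (vnil (Eq Nat 5 5))) (vcons (Eq Nat 5 5) 0 (refl Nat 5) (vnil (Eq Nat 5 5)))


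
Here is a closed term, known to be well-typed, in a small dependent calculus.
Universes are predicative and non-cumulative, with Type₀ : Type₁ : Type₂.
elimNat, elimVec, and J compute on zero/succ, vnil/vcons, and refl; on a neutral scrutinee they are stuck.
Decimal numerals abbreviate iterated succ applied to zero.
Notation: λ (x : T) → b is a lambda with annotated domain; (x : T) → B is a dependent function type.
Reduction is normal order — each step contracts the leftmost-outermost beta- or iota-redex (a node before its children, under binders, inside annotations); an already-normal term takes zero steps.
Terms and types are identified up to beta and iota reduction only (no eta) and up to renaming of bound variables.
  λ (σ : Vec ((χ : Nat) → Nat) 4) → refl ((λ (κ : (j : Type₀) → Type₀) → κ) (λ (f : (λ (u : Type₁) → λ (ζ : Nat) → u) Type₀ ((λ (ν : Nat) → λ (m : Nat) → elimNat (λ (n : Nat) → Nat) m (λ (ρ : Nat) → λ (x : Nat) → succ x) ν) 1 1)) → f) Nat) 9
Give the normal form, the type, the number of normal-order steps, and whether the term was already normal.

resulting normal form:
  λ (σ : Vec ((χ : Nat) → Nat) 4) → refl Nat 9
the term's type:
  (σ : Vec ((χ : Nat) → Nat) 4) → Eq Nat 9 9
steps to reach normal form (normal order): 2
already normal: no
first contracted redex: a beta-redex


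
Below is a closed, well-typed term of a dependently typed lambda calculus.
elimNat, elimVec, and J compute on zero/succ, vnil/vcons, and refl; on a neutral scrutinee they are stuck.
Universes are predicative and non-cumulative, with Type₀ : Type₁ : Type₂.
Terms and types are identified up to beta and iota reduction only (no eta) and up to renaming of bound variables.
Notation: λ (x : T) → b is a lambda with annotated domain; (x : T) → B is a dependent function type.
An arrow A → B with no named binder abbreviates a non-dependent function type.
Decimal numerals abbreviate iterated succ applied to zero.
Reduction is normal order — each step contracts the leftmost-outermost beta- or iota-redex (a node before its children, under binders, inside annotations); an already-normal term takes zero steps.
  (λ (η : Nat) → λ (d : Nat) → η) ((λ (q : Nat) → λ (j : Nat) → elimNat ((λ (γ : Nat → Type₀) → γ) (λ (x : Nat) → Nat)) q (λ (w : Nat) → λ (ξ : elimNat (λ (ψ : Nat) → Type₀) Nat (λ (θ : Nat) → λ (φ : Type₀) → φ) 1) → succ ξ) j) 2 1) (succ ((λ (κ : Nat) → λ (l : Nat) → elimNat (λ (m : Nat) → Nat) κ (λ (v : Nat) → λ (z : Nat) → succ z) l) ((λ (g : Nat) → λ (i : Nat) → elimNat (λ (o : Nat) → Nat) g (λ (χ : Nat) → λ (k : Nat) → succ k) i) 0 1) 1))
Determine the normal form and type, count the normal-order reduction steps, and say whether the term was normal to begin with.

reduced normal form:
  3
inferred type:
  Nat
reduction steps (normal order): 8
started in normal form: no
first contracted redex: a beta-redex


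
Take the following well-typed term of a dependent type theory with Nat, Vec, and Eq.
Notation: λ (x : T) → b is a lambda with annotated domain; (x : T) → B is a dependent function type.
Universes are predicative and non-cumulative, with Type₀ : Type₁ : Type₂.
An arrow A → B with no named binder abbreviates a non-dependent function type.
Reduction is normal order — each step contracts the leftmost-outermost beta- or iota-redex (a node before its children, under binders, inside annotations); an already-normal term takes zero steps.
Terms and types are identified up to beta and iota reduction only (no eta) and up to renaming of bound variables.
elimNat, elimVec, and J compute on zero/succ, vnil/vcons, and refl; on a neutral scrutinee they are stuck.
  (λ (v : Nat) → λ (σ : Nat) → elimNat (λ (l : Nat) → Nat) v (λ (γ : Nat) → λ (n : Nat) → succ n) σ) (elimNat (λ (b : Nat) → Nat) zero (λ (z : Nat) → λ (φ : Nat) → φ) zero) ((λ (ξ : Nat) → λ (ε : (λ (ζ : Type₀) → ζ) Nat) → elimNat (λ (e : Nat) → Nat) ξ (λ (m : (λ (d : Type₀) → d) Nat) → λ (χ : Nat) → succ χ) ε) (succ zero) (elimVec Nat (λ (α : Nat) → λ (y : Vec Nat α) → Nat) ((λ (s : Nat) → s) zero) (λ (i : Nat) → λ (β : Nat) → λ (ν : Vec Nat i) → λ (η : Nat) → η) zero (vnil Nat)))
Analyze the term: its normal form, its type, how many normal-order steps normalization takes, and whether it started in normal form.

resulting normal form:
  succ zero
inferred type:
  Nat
reduction steps (normal order): 13
already normal: no
first contracted redex: a beta-redex


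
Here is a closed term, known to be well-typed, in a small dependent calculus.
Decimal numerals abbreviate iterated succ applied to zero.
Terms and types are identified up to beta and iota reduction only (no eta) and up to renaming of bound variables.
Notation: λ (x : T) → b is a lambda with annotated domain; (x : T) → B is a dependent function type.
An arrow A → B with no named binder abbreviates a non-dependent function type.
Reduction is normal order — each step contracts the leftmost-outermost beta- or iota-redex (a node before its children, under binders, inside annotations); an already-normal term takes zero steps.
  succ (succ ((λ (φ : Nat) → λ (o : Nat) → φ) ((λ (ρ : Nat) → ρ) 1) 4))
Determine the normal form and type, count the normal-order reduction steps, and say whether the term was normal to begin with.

normal form:
  3
inferred type:
  Nat
steps to reach normal form (normal order): 3
term was already normal: no
first redex: a beta-redex


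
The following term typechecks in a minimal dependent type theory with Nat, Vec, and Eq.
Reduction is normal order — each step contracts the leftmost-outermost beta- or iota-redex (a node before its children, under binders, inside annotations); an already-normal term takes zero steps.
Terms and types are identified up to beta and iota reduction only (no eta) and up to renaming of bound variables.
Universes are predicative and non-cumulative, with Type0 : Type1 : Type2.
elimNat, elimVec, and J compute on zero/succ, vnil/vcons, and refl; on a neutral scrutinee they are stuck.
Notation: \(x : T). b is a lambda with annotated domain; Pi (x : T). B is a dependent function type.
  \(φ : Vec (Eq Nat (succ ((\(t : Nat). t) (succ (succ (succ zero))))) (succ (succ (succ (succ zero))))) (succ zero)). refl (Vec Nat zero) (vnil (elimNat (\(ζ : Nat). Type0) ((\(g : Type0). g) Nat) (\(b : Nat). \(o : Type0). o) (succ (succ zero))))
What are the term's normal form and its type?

resulting normal form:
  \(φ : Vec (Eq Nat (succ (succ (succ (succ zero)))) (succ (succ (succ (succ zero))))) (succ zero)). refl (Vec Nat zero) (vnil Nat)
type:
  Pi (φ : Vec (Eq Nat (succ (succ (succ (succ zero)))) (succ (succ (succ (succ zero))))) (succ zero)). Eq (Vec Nat zero) (vnil Nat) (vnil Nat)
observation: contracting a beta-redex first, the term normalizes in 9 steps.


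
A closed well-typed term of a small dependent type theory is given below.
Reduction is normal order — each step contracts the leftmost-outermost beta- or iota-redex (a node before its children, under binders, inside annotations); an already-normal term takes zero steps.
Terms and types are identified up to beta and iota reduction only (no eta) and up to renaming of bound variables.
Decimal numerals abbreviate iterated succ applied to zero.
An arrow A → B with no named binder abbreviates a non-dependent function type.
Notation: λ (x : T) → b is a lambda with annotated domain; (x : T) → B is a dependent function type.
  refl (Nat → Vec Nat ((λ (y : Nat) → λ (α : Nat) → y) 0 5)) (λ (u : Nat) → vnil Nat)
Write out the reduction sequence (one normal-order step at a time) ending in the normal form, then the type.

normal-order reduction sequence:
  refl (Nat → Vec Nat ((λ (y : Nat) → λ (α : Nat) → y) 0 5)) (λ (u : Nat) → vnil Nat)
  ~> refl (Nat → Vec Nat ((λ (y : Nat) → 0) 5)) (λ (α : Nat) → vnil Nat)
  ~> refl (Nat → Vec Nat 0) (λ (y : Nat) → vnil Nat)
the term's type:
  Eq (Nat → Vec Nat 0) (λ (y : Nat) → vnil Nat) (λ (α : Nat) → vnil Nat)


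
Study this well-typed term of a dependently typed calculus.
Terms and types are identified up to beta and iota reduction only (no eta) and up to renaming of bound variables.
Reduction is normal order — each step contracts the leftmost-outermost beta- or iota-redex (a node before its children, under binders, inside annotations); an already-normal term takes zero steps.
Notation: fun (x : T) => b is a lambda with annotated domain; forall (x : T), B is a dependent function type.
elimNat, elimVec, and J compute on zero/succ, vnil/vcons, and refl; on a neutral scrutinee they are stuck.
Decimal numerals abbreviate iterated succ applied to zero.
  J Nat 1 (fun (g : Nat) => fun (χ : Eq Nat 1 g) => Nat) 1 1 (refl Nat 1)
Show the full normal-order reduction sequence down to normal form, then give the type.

normal-order reduction sequence:
  J Nat 1 (fun (g : Nat) => fun (χ : Eq Nat 1 g) => Nat) 1 1 (refl Nat 1)
  ~> 1
the term's type:
  Nat


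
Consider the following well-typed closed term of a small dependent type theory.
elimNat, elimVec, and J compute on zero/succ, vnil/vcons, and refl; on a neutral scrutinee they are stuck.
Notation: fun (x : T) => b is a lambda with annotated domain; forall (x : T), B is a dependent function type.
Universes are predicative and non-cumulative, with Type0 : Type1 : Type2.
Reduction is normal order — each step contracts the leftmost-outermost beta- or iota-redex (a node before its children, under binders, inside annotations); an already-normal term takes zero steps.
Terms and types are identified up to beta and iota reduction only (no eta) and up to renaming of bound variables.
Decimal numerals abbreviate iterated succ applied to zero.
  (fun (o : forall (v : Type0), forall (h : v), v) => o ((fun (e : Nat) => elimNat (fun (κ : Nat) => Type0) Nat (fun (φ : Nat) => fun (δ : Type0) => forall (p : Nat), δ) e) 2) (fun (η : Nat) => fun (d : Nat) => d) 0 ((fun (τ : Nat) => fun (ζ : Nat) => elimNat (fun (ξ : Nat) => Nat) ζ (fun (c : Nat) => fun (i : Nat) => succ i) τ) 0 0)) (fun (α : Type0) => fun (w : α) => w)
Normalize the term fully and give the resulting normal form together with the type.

reduced normal form:
  0
the term's type:
  Nat


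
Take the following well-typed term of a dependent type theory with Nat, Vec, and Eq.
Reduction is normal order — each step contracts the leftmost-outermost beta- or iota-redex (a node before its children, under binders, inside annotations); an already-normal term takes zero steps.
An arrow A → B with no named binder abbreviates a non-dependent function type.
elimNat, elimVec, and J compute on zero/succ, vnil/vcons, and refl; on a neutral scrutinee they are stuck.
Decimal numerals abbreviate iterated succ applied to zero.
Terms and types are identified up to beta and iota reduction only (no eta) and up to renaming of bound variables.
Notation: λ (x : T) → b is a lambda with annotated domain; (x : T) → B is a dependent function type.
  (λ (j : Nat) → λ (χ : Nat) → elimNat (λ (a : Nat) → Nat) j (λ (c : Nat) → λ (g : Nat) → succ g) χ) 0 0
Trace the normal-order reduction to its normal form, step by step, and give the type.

normal-order reduction:
  (λ (j : Nat) → λ (χ : Nat) → elimNat (λ (a : Nat) → Nat) j (λ (c : Nat) → λ (g : Nat) → succ g) χ) 0 0
  ~> (λ (j : Nat) → elimNat (λ (χ : Nat) → Nat) 0 (λ (a : Nat) → λ (c : Nat) → succ c) j) 0
  ~> elimNat (λ (j : Nat) → Nat) 0 (λ (χ : Nat) → λ (a : Nat) → succ a) 0
  ~> 0
type:
  Nat


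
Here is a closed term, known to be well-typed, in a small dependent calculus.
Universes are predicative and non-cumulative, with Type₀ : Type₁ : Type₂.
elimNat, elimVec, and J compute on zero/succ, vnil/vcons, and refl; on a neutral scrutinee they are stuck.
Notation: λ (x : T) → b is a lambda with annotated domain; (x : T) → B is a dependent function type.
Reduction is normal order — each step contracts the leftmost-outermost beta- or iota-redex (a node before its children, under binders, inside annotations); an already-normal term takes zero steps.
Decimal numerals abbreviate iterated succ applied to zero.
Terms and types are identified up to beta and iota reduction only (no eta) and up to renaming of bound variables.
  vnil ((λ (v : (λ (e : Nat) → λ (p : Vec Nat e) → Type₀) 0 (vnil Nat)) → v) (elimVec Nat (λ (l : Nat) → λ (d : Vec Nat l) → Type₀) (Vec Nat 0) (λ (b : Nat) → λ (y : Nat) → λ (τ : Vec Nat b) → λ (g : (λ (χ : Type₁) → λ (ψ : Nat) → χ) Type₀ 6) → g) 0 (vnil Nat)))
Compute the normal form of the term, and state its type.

resulting normal form:
  vnil (Vec Nat 0)
the term's type:
  Vec (Vec Nat 0) 0
observation: contracting a beta-redex first, the term normalizes in 2 steps.


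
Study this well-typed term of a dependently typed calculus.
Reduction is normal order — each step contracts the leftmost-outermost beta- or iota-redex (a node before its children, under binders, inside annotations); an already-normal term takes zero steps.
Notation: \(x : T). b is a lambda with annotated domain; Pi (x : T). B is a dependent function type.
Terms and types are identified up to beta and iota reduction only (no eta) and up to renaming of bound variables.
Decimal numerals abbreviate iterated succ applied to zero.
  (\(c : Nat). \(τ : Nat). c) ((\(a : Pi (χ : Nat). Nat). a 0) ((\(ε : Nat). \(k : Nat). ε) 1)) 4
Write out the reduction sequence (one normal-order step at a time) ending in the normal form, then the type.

normal-order reduction sequence:
  (\(c : Nat). \(τ : Nat). c) ((\(a : Pi (χ : Nat). Nat). a 0) ((\(ε : Nat). \(k : Nat). ε) 1)) 4
  ~> (\(c : Nat). (\(τ : Pi (a : Nat). Nat). τ 0) ((\(χ : Nat). \(ε : Nat). χ) 1)) 4
  ~> (\(c : Pi (τ : Nat). Nat). c 0) ((\(a : Nat). \(χ : Nat). a) 1)
  ~> (\(c : Nat). \(τ : Nat). c) 1 0
  ~> (\(c : Nat). 1) 0
  ~> 1
the term's type:
  Nat


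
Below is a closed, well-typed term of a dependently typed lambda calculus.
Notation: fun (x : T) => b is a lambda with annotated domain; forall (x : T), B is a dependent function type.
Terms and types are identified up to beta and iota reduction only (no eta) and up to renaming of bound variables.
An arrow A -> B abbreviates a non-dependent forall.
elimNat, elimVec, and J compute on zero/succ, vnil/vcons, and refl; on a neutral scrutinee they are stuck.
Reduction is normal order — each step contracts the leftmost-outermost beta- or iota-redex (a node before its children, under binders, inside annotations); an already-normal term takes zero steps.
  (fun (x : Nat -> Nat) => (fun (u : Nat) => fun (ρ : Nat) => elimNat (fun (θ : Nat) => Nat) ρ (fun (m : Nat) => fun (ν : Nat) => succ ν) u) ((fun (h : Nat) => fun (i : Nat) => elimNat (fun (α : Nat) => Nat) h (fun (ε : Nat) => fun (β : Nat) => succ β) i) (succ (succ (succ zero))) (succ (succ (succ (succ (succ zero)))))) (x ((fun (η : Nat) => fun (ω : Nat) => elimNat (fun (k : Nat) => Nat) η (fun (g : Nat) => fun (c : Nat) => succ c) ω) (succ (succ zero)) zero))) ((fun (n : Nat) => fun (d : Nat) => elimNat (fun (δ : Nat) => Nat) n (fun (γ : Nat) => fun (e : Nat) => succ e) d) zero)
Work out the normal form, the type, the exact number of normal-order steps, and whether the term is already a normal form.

resulting normal form:
  succ (succ (succ (succ (succ (succ (succ (succ (succ (succ zero)))))))))
inferred type:
  Nat
reduction steps (normal order): 58
already normal: no
first redex: a beta-redex


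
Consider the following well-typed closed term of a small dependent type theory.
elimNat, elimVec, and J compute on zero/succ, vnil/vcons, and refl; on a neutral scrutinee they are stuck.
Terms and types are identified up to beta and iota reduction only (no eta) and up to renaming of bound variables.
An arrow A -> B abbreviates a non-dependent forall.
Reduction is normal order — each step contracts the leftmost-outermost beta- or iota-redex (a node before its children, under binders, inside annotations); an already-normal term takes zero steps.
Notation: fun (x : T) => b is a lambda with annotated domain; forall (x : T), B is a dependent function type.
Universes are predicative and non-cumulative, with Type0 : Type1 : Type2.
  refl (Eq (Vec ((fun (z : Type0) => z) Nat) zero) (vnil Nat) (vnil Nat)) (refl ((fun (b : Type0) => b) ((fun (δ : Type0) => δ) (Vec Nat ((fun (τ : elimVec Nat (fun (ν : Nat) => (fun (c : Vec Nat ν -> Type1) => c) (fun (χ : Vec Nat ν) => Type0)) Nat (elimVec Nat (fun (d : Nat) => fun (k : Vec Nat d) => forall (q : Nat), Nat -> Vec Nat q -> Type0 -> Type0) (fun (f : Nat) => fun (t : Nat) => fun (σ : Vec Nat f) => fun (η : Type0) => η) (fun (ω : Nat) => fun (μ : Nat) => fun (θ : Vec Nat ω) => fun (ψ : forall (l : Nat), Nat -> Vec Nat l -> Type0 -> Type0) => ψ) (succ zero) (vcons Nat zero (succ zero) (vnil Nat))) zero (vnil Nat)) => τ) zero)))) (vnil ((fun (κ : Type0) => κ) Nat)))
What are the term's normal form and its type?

normal form:
  refl (Eq (Vec Nat zero) (vnil Nat) (vnil Nat)) (refl (Vec Nat zero) (vnil Nat))
inferred type:
  Eq (Eq (Vec Nat zero) (vnil Nat) (vnil Nat)) (refl (Vec Nat zero) (vnil Nat)) (refl (Vec Nat zero) (vnil Nat))
observation: the term reaches its normal form after 5 normal-order steps.


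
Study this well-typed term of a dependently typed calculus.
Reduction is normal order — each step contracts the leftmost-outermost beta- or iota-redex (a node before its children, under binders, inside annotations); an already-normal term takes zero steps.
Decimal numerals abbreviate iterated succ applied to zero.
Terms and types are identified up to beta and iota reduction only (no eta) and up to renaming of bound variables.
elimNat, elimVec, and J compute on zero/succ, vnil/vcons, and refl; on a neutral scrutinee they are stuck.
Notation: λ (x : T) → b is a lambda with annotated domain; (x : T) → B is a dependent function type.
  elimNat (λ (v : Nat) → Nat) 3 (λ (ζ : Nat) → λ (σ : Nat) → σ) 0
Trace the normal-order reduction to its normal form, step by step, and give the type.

normal-order reduction sequence:
  elimNat (λ (v : Nat) → Nat) 3 (λ (ζ : Nat) → λ (σ : Nat) → σ) 0
  ~> 3
type:
  Nat


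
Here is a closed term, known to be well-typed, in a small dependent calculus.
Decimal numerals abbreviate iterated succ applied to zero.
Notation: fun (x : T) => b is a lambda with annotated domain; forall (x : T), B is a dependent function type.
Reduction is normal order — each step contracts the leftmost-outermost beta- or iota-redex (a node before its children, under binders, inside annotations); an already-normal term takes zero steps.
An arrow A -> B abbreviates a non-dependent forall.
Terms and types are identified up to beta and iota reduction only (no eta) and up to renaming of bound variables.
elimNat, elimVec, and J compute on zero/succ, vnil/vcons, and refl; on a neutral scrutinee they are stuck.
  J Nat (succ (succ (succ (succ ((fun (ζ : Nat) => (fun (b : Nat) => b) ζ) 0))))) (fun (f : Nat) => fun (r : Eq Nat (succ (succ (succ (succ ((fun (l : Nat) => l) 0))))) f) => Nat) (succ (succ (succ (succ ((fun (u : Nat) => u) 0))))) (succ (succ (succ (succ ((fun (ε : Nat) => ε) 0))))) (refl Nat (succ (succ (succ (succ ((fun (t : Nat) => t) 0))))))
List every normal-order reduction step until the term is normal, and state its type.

reduction (normal order):
  J Nat (succ (succ (succ (succ ((fun (ζ : Nat) => (fun (b : Nat) => b) ζ) 0))))) (fun (f : Nat) => fun (r : Eq Nat (succ (succ (succ (succ ((fun (l : Nat) => l) 0))))) f) => Nat) (succ (succ (succ (succ ((fun (u : Nat) => u) 0))))) (succ (succ (succ (succ ((fun (ε : Nat) => ε) 0))))) (refl Nat (succ (succ (succ (succ ((fun (t : Nat) => t) 0))))))
  ~> succ (succ (succ (succ ((fun (ζ : Nat) => ζ) 0))))
  ~> 4
type:
  Nat


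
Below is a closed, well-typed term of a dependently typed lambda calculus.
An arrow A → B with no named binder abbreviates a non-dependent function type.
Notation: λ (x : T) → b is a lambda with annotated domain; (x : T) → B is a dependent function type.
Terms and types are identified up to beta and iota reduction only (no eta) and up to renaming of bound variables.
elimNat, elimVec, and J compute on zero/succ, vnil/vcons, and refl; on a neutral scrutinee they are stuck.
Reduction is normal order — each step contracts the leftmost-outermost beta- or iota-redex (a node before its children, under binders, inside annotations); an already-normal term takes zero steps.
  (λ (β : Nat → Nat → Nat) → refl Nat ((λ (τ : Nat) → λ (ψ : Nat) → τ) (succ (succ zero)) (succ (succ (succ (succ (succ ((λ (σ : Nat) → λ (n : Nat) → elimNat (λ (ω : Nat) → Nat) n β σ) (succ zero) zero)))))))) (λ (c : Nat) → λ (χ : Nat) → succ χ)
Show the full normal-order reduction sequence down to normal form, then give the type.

normal-order reduction:
  (λ (β : Nat → Nat → Nat) → refl Nat ((λ (τ : Nat) → λ (ψ : Nat) → τ) (succ (succ zero)) (succ (succ (succ (succ (succ ((λ (σ : Nat) → λ (n : Nat) → elimNat (λ (ω : Nat) → Nat) n β σ) (succ zero) zero)))))))) (λ (c : Nat) → λ (χ : Nat) → succ χ)
  ~> refl Nat ((λ (β : Nat) → λ (τ : Nat) → β) (succ (succ zero)) (succ (succ (succ (succ (succ ((λ (ψ : Nat) → λ (σ : Nat) → elimNat (λ (n : Nat) → Nat) σ (λ (ω : Nat) → λ (c : Nat) → succ c) ψ) (succ zero) zero)))))))
  ~> refl Nat ((λ (β : Nat) → succ (succ zero)) (succ (succ (succ (succ (succ ((λ (τ : Nat) → λ (ψ : Nat) → elimNat (λ (σ : Nat) → Nat) ψ (λ (n : Nat) → λ (ω : Nat) → succ ω) τ) (succ zero) zero)))))))
  ~> refl Nat (succ (succ zero))
the term's type:
  Eq Nat (succ (succ zero)) (succ (succ zero))


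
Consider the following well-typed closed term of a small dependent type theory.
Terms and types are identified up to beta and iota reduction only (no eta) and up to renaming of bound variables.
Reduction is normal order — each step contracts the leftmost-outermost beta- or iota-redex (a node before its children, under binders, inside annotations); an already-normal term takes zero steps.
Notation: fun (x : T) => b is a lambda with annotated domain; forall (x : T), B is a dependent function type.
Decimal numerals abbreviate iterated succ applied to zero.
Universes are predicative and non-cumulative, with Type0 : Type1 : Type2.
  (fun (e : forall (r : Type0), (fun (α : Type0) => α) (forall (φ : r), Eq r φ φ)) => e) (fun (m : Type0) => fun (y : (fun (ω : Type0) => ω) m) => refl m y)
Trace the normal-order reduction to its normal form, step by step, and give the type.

normal-order reduction:
  (fun (e : forall (r : Type0), (fun (α : Type0) => α) (forall (φ : r), Eq r φ φ)) => e) (fun (m : Type0) => fun (y : (fun (ω : Type0) => ω) m) => refl m y)
  ~> fun (e : Type0) => fun (r : (fun (α : Type0) => α) e) => refl e r
  ~> fun (e : Type0) => fun (r : e) => refl e r
the term's type:
  forall (e : Type0), forall (r : e), Eq e r r


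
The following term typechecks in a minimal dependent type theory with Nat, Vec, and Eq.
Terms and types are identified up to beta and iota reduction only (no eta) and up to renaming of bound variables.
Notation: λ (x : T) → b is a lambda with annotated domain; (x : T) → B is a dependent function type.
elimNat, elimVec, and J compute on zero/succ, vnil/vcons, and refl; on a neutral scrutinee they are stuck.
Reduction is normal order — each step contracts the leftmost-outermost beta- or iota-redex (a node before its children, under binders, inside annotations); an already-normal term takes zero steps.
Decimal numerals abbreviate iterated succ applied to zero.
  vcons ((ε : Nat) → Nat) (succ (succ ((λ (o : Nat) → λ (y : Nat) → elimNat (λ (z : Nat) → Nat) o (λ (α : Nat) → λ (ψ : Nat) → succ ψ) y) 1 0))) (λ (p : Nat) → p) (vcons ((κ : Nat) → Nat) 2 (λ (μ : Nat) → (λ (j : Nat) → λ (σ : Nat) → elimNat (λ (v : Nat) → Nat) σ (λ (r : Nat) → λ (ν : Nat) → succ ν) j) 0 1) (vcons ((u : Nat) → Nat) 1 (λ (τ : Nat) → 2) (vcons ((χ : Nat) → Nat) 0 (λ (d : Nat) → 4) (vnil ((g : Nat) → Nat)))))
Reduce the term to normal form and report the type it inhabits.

resulting normal form:
  vcons ((ε : Nat) → Nat) 3 (λ (o : Nat) → o) (vcons ((y : Nat) → Nat) 2 (λ (z : Nat) → 1) (vcons ((α : Nat) → Nat) 1 (λ (ψ : Nat) → 2) (vcons ((p : Nat) → Nat) 0 (λ (κ : Nat) → 4) (vnil ((μ : Nat) → Nat)))))
the term's type:
  Vec ((ε : Nat) → Nat) 4


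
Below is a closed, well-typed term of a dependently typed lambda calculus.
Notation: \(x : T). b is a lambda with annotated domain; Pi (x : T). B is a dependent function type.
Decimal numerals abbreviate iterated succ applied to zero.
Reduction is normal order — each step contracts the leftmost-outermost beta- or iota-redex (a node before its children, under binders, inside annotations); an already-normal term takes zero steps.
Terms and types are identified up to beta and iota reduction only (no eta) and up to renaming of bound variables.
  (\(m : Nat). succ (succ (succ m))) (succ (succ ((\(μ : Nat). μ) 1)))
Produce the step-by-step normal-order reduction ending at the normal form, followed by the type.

reduction (normal order):
  (\(m : Nat). succ (succ (succ m))) (succ (succ ((\(μ : Nat). μ) 1)))
  ~> succ (succ (succ (succ (succ ((\(m : Nat). m) 1)))))
  ~> 6
inferred type:
  Nat


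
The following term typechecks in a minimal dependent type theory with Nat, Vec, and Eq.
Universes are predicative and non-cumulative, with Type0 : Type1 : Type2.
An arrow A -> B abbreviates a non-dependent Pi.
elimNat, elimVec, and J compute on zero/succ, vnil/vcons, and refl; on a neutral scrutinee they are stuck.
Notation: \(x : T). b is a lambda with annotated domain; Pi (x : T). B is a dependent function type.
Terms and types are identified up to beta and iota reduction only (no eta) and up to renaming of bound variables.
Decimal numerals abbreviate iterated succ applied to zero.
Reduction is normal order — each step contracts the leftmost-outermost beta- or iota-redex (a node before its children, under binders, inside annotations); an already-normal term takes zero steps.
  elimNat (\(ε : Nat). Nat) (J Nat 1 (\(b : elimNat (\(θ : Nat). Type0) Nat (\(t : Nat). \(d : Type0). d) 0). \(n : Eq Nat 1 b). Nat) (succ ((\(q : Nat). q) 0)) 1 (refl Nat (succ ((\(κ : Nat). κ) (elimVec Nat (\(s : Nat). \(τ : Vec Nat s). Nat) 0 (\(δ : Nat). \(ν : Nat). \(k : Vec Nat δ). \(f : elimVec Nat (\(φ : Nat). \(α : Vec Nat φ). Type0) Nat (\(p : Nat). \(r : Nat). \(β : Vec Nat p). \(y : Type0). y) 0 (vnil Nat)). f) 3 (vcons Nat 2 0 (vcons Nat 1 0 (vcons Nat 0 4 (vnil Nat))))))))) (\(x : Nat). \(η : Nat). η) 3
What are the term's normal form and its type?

reduced normal form:
  1
type:
  Nat
observation: 12 normal-order steps normalize the term, beginning with an elimNat iota-redex.


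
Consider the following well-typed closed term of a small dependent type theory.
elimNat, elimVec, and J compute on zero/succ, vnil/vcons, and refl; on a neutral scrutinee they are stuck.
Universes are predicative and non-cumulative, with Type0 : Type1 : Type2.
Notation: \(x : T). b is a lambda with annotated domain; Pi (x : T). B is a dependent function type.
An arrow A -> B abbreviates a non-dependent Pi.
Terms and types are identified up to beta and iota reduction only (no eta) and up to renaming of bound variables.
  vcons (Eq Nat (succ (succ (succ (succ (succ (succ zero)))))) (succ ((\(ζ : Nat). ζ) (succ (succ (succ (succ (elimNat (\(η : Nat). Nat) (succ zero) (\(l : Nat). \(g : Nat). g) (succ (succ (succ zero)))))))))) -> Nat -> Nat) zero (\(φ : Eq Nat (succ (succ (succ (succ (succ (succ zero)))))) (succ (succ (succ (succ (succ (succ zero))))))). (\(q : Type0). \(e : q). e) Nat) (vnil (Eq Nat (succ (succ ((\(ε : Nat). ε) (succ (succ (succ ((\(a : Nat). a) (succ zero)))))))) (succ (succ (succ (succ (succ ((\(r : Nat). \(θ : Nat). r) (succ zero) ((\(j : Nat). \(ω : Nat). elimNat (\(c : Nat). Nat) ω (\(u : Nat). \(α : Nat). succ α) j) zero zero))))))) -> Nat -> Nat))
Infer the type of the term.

inferred type:
  Vec (Eq Nat (succ (succ (succ (succ (succ (succ zero)))))) (succ (succ (succ (succ (succ (succ zero)))))) -> Nat -> Nat) (succ zero)


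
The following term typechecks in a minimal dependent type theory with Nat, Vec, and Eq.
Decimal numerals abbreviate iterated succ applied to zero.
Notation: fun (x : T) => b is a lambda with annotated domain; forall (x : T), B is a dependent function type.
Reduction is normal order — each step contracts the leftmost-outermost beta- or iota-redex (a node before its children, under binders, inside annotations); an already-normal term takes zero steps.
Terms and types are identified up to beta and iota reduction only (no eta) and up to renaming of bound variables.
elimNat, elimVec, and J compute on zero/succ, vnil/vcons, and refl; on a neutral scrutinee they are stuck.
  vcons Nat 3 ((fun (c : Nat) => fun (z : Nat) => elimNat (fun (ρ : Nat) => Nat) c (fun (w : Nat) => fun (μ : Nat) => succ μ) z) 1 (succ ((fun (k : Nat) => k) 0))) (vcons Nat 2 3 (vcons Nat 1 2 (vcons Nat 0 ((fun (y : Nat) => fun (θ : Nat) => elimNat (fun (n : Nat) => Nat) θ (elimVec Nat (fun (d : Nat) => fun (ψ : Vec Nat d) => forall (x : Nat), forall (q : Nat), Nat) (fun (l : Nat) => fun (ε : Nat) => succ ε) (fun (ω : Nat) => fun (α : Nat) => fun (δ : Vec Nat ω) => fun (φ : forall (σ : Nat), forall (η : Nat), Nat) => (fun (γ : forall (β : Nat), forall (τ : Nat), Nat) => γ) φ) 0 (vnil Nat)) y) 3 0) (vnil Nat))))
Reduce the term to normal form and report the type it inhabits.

reduced normal form:
  vcons Nat 3 2 (vcons Nat 2 3 (vcons Nat 1 2 (vcons Nat 0 3 (vnil Nat))))
the term's type:
  Vec Nat 4
observation: the first redex contracted is a beta-redex; the normal form is reached in 22 normal-order steps.


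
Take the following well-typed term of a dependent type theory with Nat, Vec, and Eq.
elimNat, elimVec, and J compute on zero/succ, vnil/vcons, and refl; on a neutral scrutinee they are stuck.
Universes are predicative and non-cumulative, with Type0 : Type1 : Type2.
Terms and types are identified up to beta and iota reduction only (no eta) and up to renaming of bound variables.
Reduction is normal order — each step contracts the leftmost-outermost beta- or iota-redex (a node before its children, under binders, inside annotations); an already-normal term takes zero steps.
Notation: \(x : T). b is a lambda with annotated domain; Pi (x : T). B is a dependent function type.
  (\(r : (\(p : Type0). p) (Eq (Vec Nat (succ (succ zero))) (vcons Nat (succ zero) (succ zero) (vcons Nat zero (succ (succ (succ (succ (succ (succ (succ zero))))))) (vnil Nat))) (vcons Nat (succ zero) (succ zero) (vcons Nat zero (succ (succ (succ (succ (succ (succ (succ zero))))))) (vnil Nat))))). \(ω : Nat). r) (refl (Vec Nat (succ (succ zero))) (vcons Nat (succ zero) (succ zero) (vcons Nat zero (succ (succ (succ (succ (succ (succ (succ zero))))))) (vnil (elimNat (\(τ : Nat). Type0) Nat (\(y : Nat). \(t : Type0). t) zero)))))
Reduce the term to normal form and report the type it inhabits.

reduced normal form:
  \(r : Nat). refl (Vec Nat (succ (succ zero))) (vcons Nat (succ zero) (succ zero) (vcons Nat zero (succ (succ (succ (succ (succ (succ (succ zero))))))) (vnil Nat)))
inferred type:
  Pi (r : Nat). Eq (Vec Nat (succ (succ zero))) (vcons Nat (succ zero) (succ zero) (vcons Nat zero (succ (succ (succ (succ (succ (succ (succ zero))))))) (vnil Nat))) (vcons Nat (succ zero) (succ zero) (vcons Nat zero (succ (succ (succ (succ (succ (succ (succ zero))))))) (vnil Nat)))
observation: the term reaches its normal form after 2 normal-order steps.


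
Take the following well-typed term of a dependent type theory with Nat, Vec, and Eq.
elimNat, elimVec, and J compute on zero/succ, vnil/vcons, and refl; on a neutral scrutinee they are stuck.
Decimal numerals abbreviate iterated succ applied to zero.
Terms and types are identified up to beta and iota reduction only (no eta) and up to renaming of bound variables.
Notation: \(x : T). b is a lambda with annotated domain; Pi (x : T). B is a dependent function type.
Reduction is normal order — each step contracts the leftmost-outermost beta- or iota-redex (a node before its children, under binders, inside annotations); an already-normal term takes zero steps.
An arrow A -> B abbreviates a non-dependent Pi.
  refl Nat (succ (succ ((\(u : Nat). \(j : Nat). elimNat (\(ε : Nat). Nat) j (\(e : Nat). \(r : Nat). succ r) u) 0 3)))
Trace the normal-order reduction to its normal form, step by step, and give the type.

normal-order reduction sequence:
  refl Nat (succ (succ ((\(u : Nat). \(j : Nat). elimNat (\(ε : Nat). Nat) j (\(e : Nat). \(r : Nat). succ r) u) 0 3)))
  ~> refl Nat (succ (succ ((\(u : Nat). elimNat (\(j : Nat). Nat) u (\(ε : Nat). \(e : Nat). succ e) 0) 3)))
  ~> refl Nat (succ (succ (elimNat (\(u : Nat). Nat) 3 (\(j : Nat). \(ε : Nat). succ ε) 0)))
  ~> refl Nat 5
the term's type:
  Eq Nat 5 5


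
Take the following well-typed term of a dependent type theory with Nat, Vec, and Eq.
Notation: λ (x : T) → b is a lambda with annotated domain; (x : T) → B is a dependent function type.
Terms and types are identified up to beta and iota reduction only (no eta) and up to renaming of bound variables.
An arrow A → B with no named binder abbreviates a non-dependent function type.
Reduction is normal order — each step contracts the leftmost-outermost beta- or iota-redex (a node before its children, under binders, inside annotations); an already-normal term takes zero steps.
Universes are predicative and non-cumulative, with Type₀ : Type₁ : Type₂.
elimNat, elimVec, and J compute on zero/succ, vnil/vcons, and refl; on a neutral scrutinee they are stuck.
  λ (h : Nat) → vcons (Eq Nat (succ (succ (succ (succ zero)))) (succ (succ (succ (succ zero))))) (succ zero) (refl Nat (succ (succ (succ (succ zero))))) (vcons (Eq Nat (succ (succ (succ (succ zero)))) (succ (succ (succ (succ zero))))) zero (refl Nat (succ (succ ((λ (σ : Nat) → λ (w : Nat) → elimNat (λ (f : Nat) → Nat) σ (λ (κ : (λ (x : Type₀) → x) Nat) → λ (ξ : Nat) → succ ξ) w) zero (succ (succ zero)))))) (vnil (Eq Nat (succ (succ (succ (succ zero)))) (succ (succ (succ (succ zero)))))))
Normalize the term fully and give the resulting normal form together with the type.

reduced normal form:
  λ (h : Nat) → vcons (Eq Nat (succ (succ (succ (succ zero)))) (succ (succ (succ (succ zero))))) (succ zero) (refl Nat (succ (succ (succ (succ zero))))) (vcons (Eq Nat (succ (succ (succ (succ zero)))) (succ (succ (succ (succ zero))))) zero (refl Nat (succ (succ (succ (succ zero))))) (vnil (Eq Nat (succ (succ (succ (succ zero)))) (succ (succ (succ (succ zero)))))))
type:
  Nat → Vec (Eq Nat (succ (succ (succ (succ zero)))) (succ (succ (succ (succ zero))))) (succ (succ zero))
observation: the first redex contracted is a beta-redex; the normal form is reached in 9 normal-order steps.


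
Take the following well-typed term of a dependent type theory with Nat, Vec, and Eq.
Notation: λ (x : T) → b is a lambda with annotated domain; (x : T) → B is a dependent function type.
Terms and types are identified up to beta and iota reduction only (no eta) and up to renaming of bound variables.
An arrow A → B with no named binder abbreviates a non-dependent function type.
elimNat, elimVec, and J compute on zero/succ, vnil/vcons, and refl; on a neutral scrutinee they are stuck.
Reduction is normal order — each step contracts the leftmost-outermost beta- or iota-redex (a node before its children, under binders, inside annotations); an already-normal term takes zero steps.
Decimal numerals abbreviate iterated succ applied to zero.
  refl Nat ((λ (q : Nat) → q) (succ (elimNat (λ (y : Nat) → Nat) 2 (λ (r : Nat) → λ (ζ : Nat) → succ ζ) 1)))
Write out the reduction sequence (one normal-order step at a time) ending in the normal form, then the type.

normal-order reduction:
  refl Nat ((λ (q : Nat) → q) (succ (elimNat (λ (y : Nat) → Nat) 2 (λ (r : Nat) → λ (ζ : Nat) → succ ζ) 1)))
  ~> refl Nat (succ (elimNat (λ (q : Nat) → Nat) 2 (λ (y : Nat) → λ (r : Nat) → succ r) 1))
  ~> refl Nat (succ ((λ (q : Nat) → λ (y : Nat) → succ y) 0 (elimNat (λ (r : Nat) → Nat) 2 (λ (ζ : Nat) → λ (v : Nat) → succ v) 0)))
  ~> refl Nat (succ ((λ (q : Nat) → succ q) (elimNat (λ (y : Nat) → Nat) 2 (λ (r : Nat) → λ (ζ : Nat) → succ ζ) 0)))
  ~> refl Nat (succ (succ (elimNat (λ (q : Nat) → Nat) 2 (λ (y : Nat) → λ (r : Nat) → succ r) 0)))
  ~> refl Nat 4
the term's type:
  Eq Nat 4 4
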